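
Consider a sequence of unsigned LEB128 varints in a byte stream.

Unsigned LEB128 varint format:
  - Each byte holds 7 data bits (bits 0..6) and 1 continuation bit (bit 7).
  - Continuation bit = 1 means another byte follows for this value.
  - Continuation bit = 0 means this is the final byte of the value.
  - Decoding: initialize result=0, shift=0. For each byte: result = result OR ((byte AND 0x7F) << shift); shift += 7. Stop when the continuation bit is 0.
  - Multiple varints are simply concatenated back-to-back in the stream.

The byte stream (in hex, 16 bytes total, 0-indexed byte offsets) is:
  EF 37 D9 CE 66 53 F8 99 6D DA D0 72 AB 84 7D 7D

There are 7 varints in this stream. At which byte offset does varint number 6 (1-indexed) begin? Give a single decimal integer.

  byte[0]=0xEF cont=1 payload=0x6F=111: acc |= 111<<0 -> acc=111 shift=7
  byte[1]=0x37 cont=0 payload=0x37=55: acc |= 55<<7 -> acc=7151 shift=14 [end]
Varint 1: bytes[0:2] = EF 37 -> value 7151 (2 byte(s))
  byte[2]=0xD9 cont=1 payload=0x59=89: acc |= 89<<0 -> acc=89 shift=7
  byte[3]=0xCE cont=1 payload=0x4E=78: acc |= 78<<7 -> acc=10073 shift=14
  byte[4]=0x66 cont=0 payload=0x66=102: acc |= 102<<14 -> acc=1681241 shift=21 [end]
Varint 2: bytes[2:5] = D9 CE 66 -> value 1681241 (3 byte(s))
  byte[5]=0x53 cont=0 payload=0x53=83: acc |= 83<<0 -> acc=83 shift=7 [end]
Varint 3: bytes[5:6] = 53 -> value 83 (1 byte(s))
  byte[6]=0xF8 cont=1 payload=0x78=120: acc |= 120<<0 -> acc=120 shift=7
  byte[7]=0x99 cont=1 payload=0x19=25: acc |= 25<<7 -> acc=3320 shift=14
  byte[8]=0x6D cont=0 payload=0x6D=109: acc |= 109<<14 -> acc=1789176 shift=21 [end]
Varint 4: bytes[6:9] = F8 99 6D -> value 1789176 (3 byte(s))
  byte[9]=0xDA cont=1 payload=0x5A=90: acc |= 90<<0 -> acc=90 shift=7
  byte[10]=0xD0 cont=1 payload=0x50=80: acc |= 80<<7 -> acc=10330 shift=14
  byte[11]=0x72 cont=0 payload=0x72=114: acc |= 114<<14 -> acc=1878106 shift=21 [end]
Varint 5: bytes[9:12] = DA D0 72 -> value 1878106 (3 byte(s))
  byte[12]=0xAB cont=1 payload=0x2B=43: acc |= 43<<0 -> acc=43 shift=7
  byte[13]=0x84 cont=1 payload=0x04=4: acc |= 4<<7 -> acc=555 shift=14
  byte[14]=0x7D cont=0 payload=0x7D=125: acc |= 125<<14 -> acc=2048555 shift=21 [end]
Varint 6: bytes[12:15] = AB 84 7D -> value 2048555 (3 byte(s))
  byte[15]=0x7D cont=0 payload=0x7D=125: acc |= 125<<0 -> acc=125 shift=7 [end]
Varint 7: bytes[15:16] = 7D -> value 125 (1 byte(s))

Answer: 12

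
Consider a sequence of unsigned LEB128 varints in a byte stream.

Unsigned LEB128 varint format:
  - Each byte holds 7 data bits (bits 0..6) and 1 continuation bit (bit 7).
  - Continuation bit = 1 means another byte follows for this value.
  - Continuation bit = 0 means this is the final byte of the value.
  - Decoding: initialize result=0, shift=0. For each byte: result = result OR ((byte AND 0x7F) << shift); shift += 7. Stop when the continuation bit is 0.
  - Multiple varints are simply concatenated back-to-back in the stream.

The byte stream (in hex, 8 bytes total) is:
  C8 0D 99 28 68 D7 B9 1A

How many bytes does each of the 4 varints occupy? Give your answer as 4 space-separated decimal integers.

Answer: 2 2 1 3

Derivation:
  byte[0]=0xC8 cont=1 payload=0x48=72: acc |= 72<<0 -> acc=72 shift=7
  byte[1]=0x0D cont=0 payload=0x0D=13: acc |= 13<<7 -> acc=1736 shift=14 [end]
Varint 1: bytes[0:2] = C8 0D -> value 1736 (2 byte(s))
  byte[2]=0x99 cont=1 payload=0x19=25: acc |= 25<<0 -> acc=25 shift=7
  byte[3]=0x28 cont=0 payload=0x28=40: acc |= 40<<7 -> acc=5145 shift=14 [end]
Varint 2: bytes[2:4] = 99 28 -> value 5145 (2 byte(s))
  byte[4]=0x68 cont=0 payload=0x68=104: acc |= 104<<0 -> acc=104 shift=7 [end]
Varint 3: bytes[4:5] = 68 -> value 104 (1 byte(s))
  byte[5]=0xD7 cont=1 payload=0x57=87: acc |= 87<<0 -> acc=87 shift=7
  byte[6]=0xB9 cont=1 payload=0x39=57: acc |= 57<<7 -> acc=7383 shift=14
  byte[7]=0x1A cont=0 payload=0x1A=26: acc |= 26<<14 -> acc=433367 shift=21 [end]
Varint 4: bytes[5:8] = D7 B9 1A -> value 433367 (3 byte(s))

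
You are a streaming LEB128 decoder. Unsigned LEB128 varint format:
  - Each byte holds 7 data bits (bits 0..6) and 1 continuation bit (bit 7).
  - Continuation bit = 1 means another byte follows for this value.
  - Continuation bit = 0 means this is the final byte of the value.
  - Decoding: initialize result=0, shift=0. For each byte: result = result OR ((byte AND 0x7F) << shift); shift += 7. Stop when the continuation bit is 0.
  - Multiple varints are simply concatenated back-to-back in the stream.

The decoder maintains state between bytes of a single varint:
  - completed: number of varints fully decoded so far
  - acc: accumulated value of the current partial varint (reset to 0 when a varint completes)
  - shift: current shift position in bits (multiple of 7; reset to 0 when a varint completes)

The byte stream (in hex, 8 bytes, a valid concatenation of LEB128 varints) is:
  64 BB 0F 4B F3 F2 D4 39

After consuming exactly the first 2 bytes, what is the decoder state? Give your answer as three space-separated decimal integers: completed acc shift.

Answer: 1 59 7

Derivation:
byte[0]=0x64 cont=0 payload=0x64: varint #1 complete (value=100); reset -> completed=1 acc=0 shift=0
byte[1]=0xBB cont=1 payload=0x3B: acc |= 59<<0 -> completed=1 acc=59 shift=7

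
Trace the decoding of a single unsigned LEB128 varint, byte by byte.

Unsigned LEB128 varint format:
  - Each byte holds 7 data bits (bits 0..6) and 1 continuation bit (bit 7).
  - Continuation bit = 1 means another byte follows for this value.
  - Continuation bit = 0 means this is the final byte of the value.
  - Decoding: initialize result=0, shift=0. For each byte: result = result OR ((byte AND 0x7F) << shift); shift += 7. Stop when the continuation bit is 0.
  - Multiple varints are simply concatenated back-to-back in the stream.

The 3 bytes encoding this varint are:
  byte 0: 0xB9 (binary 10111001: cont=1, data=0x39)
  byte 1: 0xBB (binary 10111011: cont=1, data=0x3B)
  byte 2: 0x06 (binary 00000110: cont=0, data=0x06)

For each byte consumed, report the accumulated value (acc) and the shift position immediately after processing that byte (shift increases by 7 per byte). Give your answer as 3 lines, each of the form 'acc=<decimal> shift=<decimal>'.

Answer: acc=57 shift=7
acc=7609 shift=14
acc=105913 shift=21

Derivation:
byte 0=0xB9: payload=0x39=57, contrib = 57<<0 = 57; acc -> 57, shift -> 7
byte 1=0xBB: payload=0x3B=59, contrib = 59<<7 = 7552; acc -> 7609, shift -> 14
byte 2=0x06: payload=0x06=6, contrib = 6<<14 = 98304; acc -> 105913, shift -> 21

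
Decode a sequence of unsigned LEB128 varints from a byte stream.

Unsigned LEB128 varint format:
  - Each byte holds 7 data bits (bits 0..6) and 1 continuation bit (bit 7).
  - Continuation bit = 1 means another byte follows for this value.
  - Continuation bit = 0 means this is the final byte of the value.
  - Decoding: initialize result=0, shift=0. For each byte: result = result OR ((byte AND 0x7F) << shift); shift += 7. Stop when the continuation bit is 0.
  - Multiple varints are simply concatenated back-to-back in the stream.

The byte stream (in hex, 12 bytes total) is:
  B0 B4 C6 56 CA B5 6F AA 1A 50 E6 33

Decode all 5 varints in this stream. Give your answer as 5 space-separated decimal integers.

  byte[0]=0xB0 cont=1 payload=0x30=48: acc |= 48<<0 -> acc=48 shift=7
  byte[1]=0xB4 cont=1 payload=0x34=52: acc |= 52<<7 -> acc=6704 shift=14
  byte[2]=0xC6 cont=1 payload=0x46=70: acc |= 70<<14 -> acc=1153584 shift=21
  byte[3]=0x56 cont=0 payload=0x56=86: acc |= 86<<21 -> acc=181508656 shift=28 [end]
Varint 1: bytes[0:4] = B0 B4 C6 56 -> value 181508656 (4 byte(s))
  byte[4]=0xCA cont=1 payload=0x4A=74: acc |= 74<<0 -> acc=74 shift=7
  byte[5]=0xB5 cont=1 payload=0x35=53: acc |= 53<<7 -> acc=6858 shift=14
  byte[6]=0x6F cont=0 payload=0x6F=111: acc |= 111<<14 -> acc=1825482 shift=21 [end]
Varint 2: bytes[4:7] = CA B5 6F -> value 1825482 (3 byte(s))
  byte[7]=0xAA cont=1 payload=0x2A=42: acc |= 42<<0 -> acc=42 shift=7
  byte[8]=0x1A cont=0 payload=0x1A=26: acc |= 26<<7 -> acc=3370 shift=14 [end]
Varint 3: bytes[7:9] = AA 1A -> value 3370 (2 byte(s))
  byte[9]=0x50 cont=0 payload=0x50=80: acc |= 80<<0 -> acc=80 shift=7 [end]
Varint 4: bytes[9:10] = 50 -> value 80 (1 byte(s))
  byte[10]=0xE6 cont=1 payload=0x66=102: acc |= 102<<0 -> acc=102 shift=7
  byte[11]=0x33 cont=0 payload=0x33=51: acc |= 51<<7 -> acc=6630 shift=14 [end]
Varint 5: bytes[10:12] = E6 33 -> value 6630 (2 byte(s))

Answer: 181508656 1825482 3370 80 6630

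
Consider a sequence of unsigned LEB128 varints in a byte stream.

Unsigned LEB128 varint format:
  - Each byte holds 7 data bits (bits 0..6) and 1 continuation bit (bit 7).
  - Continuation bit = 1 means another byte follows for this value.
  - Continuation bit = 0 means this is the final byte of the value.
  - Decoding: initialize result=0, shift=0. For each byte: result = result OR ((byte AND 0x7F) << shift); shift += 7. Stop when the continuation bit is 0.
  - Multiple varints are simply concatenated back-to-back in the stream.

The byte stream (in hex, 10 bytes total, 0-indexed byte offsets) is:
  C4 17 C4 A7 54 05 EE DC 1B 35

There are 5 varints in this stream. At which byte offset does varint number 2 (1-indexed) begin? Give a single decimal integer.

Answer: 2

Derivation:
  byte[0]=0xC4 cont=1 payload=0x44=68: acc |= 68<<0 -> acc=68 shift=7
  byte[1]=0x17 cont=0 payload=0x17=23: acc |= 23<<7 -> acc=3012 shift=14 [end]
Varint 1: bytes[0:2] = C4 17 -> value 3012 (2 byte(s))
  byte[2]=0xC4 cont=1 payload=0x44=68: acc |= 68<<0 -> acc=68 shift=7
  byte[3]=0xA7 cont=1 payload=0x27=39: acc |= 39<<7 -> acc=5060 shift=14
  byte[4]=0x54 cont=0 payload=0x54=84: acc |= 84<<14 -> acc=1381316 shift=21 [end]
Varint 2: bytes[2:5] = C4 A7 54 -> value 1381316 (3 byte(s))
  byte[5]=0x05 cont=0 payload=0x05=5: acc |= 5<<0 -> acc=5 shift=7 [end]
Varint 3: bytes[5:6] = 05 -> value 5 (1 byte(s))
  byte[6]=0xEE cont=1 payload=0x6E=110: acc |= 110<<0 -> acc=110 shift=7
  byte[7]=0xDC cont=1 payload=0x5C=92: acc |= 92<<7 -> acc=11886 shift=14
  byte[8]=0x1B cont=0 payload=0x1B=27: acc |= 27<<14 -> acc=454254 shift=21 [end]
Varint 4: bytes[6:9] = EE DC 1B -> value 454254 (3 byte(s))
  byte[9]=0x35 cont=0 payload=0x35=53: acc |= 53<<0 -> acc=53 shift=7 [end]
Varint 5: bytes[9:10] = 35 -> value 53 (1 byte(s))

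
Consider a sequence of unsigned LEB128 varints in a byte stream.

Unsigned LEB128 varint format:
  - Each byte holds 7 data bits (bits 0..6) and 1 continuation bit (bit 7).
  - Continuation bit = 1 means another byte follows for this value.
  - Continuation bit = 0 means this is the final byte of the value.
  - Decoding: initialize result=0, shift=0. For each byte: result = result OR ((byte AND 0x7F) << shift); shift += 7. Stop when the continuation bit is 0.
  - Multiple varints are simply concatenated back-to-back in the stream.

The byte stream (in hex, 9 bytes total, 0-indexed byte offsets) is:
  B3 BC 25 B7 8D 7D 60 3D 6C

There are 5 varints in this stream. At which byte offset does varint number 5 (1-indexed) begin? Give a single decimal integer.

Answer: 8

Derivation:
  byte[0]=0xB3 cont=1 payload=0x33=51: acc |= 51<<0 -> acc=51 shift=7
  byte[1]=0xBC cont=1 payload=0x3C=60: acc |= 60<<7 -> acc=7731 shift=14
  byte[2]=0x25 cont=0 payload=0x25=37: acc |= 37<<14 -> acc=613939 shift=21 [end]
Varint 1: bytes[0:3] = B3 BC 25 -> value 613939 (3 byte(s))
  byte[3]=0xB7 cont=1 payload=0x37=55: acc |= 55<<0 -> acc=55 shift=7
  byte[4]=0x8D cont=1 payload=0x0D=13: acc |= 13<<7 -> acc=1719 shift=14
  byte[5]=0x7D cont=0 payload=0x7D=125: acc |= 125<<14 -> acc=2049719 shift=21 [end]
Varint 2: bytes[3:6] = B7 8D 7D -> value 2049719 (3 byte(s))
  byte[6]=0x60 cont=0 payload=0x60=96: acc |= 96<<0 -> acc=96 shift=7 [end]
Varint 3: bytes[6:7] = 60 -> value 96 (1 byte(s))
  byte[7]=0x3D cont=0 payload=0x3D=61: acc |= 61<<0 -> acc=61 shift=7 [end]
Varint 4: bytes[7:8] = 3D -> value 61 (1 byte(s))
  byte[8]=0x6C cont=0 payload=0x6C=108: acc |= 108<<0 -> acc=108 shift=7 [end]
Varint 5: bytes[8:9] = 6C -> value 108 (1 byte(s))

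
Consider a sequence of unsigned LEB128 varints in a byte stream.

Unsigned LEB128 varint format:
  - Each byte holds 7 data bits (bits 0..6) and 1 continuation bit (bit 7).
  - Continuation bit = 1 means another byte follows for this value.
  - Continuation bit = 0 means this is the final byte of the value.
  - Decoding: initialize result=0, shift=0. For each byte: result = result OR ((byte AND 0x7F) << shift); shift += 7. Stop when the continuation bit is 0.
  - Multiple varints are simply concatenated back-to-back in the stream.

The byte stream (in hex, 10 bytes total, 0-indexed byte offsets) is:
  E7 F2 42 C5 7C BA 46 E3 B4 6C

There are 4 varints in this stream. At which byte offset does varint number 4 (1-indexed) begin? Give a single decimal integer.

Answer: 7

Derivation:
  byte[0]=0xE7 cont=1 payload=0x67=103: acc |= 103<<0 -> acc=103 shift=7
  byte[1]=0xF2 cont=1 payload=0x72=114: acc |= 114<<7 -> acc=14695 shift=14
  byte[2]=0x42 cont=0 payload=0x42=66: acc |= 66<<14 -> acc=1096039 shift=21 [end]
Varint 1: bytes[0:3] = E7 F2 42 -> value 1096039 (3 byte(s))
  byte[3]=0xC5 cont=1 payload=0x45=69: acc |= 69<<0 -> acc=69 shift=7
  byte[4]=0x7C cont=0 payload=0x7C=124: acc |= 124<<7 -> acc=15941 shift=14 [end]
Varint 2: bytes[3:5] = C5 7C -> value 15941 (2 byte(s))
  byte[5]=0xBA cont=1 payload=0x3A=58: acc |= 58<<0 -> acc=58 shift=7
  byte[6]=0x46 cont=0 payload=0x46=70: acc |= 70<<7 -> acc=9018 shift=14 [end]
Varint 3: bytes[5:7] = BA 46 -> value 9018 (2 byte(s))
  byte[7]=0xE3 cont=1 payload=0x63=99: acc |= 99<<0 -> acc=99 shift=7
  byte[8]=0xB4 cont=1 payload=0x34=52: acc |= 52<<7 -> acc=6755 shift=14
  byte[9]=0x6C cont=0 payload=0x6C=108: acc |= 108<<14 -> acc=1776227 shift=21 [end]
Varint 4: bytes[7:10] = E3 B4 6C -> value 1776227 (3 byte(s))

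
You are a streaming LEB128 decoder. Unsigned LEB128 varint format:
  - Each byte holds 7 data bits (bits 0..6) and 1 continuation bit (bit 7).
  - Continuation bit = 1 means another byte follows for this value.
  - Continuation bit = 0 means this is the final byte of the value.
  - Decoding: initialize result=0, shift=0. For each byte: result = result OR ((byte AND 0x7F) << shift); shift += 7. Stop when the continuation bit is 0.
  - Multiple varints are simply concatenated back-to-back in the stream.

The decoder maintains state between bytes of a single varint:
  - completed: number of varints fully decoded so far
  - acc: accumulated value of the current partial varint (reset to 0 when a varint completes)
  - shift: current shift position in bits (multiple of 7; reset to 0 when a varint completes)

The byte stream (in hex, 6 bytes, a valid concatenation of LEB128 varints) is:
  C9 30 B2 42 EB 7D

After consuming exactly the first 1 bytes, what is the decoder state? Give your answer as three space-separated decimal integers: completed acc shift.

byte[0]=0xC9 cont=1 payload=0x49: acc |= 73<<0 -> completed=0 acc=73 shift=7

Answer: 0 73 7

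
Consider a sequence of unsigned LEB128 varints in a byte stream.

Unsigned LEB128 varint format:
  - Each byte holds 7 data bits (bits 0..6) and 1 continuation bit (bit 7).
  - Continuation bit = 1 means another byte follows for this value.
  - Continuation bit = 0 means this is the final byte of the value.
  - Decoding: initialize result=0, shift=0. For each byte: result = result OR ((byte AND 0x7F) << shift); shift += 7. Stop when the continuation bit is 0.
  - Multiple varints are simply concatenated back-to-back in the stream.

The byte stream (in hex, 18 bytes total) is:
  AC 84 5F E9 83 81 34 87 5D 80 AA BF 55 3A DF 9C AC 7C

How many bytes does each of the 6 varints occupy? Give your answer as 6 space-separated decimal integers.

  byte[0]=0xAC cont=1 payload=0x2C=44: acc |= 44<<0 -> acc=44 shift=7
  byte[1]=0x84 cont=1 payload=0x04=4: acc |= 4<<7 -> acc=556 shift=14
  byte[2]=0x5F cont=0 payload=0x5F=95: acc |= 95<<14 -> acc=1557036 shift=21 [end]
Varint 1: bytes[0:3] = AC 84 5F -> value 1557036 (3 byte(s))
  byte[3]=0xE9 cont=1 payload=0x69=105: acc |= 105<<0 -> acc=105 shift=7
  byte[4]=0x83 cont=1 payload=0x03=3: acc |= 3<<7 -> acc=489 shift=14
  byte[5]=0x81 cont=1 payload=0x01=1: acc |= 1<<14 -> acc=16873 shift=21
  byte[6]=0x34 cont=0 payload=0x34=52: acc |= 52<<21 -> acc=109068777 shift=28 [end]
Varint 2: bytes[3:7] = E9 83 81 34 -> value 109068777 (4 byte(s))
  byte[7]=0x87 cont=1 payload=0x07=7: acc |= 7<<0 -> acc=7 shift=7
  byte[8]=0x5D cont=0 payload=0x5D=93: acc |= 93<<7 -> acc=11911 shift=14 [end]
Varint 3: bytes[7:9] = 87 5D -> value 11911 (2 byte(s))
  byte[9]=0x80 cont=1 payload=0x00=0: acc |= 0<<0 -> acc=0 shift=7
  byte[10]=0xAA cont=1 payload=0x2A=42: acc |= 42<<7 -> acc=5376 shift=14
  byte[11]=0xBF cont=1 payload=0x3F=63: acc |= 63<<14 -> acc=1037568 shift=21
  byte[12]=0x55 cont=0 payload=0x55=85: acc |= 85<<21 -> acc=179295488 shift=28 [end]
Varint 4: bytes[9:13] = 80 AA BF 55 -> value 179295488 (4 byte(s))
  byte[13]=0x3A cont=0 payload=0x3A=58: acc |= 58<<0 -> acc=58 shift=7 [end]
Varint 5: bytes[13:14] = 3A -> value 58 (1 byte(s))
  byte[14]=0xDF cont=1 payload=0x5F=95: acc |= 95<<0 -> acc=95 shift=7
  byte[15]=0x9C cont=1 payload=0x1C=28: acc |= 28<<7 -> acc=3679 shift=14
  byte[16]=0xAC cont=1 payload=0x2C=44: acc |= 44<<14 -> acc=724575 shift=21
  byte[17]=0x7C cont=0 payload=0x7C=124: acc |= 124<<21 -> acc=260771423 shift=28 [end]
Varint 6: bytes[14:18] = DF 9C AC 7C -> value 260771423 (4 byte(s))

Answer: 3 4 2 4 1 4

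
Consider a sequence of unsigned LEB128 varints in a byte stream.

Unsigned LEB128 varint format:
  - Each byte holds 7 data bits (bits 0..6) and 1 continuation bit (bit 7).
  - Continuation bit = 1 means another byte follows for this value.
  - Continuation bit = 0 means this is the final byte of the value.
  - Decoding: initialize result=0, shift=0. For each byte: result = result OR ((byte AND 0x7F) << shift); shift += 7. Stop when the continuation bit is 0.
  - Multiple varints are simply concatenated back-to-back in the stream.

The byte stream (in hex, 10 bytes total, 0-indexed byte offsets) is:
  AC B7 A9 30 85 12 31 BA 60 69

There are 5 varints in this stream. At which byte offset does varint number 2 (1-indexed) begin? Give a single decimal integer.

Answer: 4

Derivation:
  byte[0]=0xAC cont=1 payload=0x2C=44: acc |= 44<<0 -> acc=44 shift=7
  byte[1]=0xB7 cont=1 payload=0x37=55: acc |= 55<<7 -> acc=7084 shift=14
  byte[2]=0xA9 cont=1 payload=0x29=41: acc |= 41<<14 -> acc=678828 shift=21
  byte[3]=0x30 cont=0 payload=0x30=48: acc |= 48<<21 -> acc=101342124 shift=28 [end]
Varint 1: bytes[0:4] = AC B7 A9 30 -> value 101342124 (4 byte(s))
  byte[4]=0x85 cont=1 payload=0x05=5: acc |= 5<<0 -> acc=5 shift=7
  byte[5]=0x12 cont=0 payload=0x12=18: acc |= 18<<7 -> acc=2309 shift=14 [end]
Varint 2: bytes[4:6] = 85 12 -> value 2309 (2 byte(s))
  byte[6]=0x31 cont=0 payload=0x31=49: acc |= 49<<0 -> acc=49 shift=7 [end]
Varint 3: bytes[6:7] = 31 -> value 49 (1 byte(s))
  byte[7]=0xBA cont=1 payload=0x3A=58: acc |= 58<<0 -> acc=58 shift=7
  byte[8]=0x60 cont=0 payload=0x60=96: acc |= 96<<7 -> acc=12346 shift=14 [end]
Varint 4: bytes[7:9] = BA 60 -> value 12346 (2 byte(s))
  byte[9]=0x69 cont=0 payload=0x69=105: acc |= 105<<0 -> acc=105 shift=7 [end]
Varint 5: bytes[9:10] = 69 -> value 105 (1 byte(s))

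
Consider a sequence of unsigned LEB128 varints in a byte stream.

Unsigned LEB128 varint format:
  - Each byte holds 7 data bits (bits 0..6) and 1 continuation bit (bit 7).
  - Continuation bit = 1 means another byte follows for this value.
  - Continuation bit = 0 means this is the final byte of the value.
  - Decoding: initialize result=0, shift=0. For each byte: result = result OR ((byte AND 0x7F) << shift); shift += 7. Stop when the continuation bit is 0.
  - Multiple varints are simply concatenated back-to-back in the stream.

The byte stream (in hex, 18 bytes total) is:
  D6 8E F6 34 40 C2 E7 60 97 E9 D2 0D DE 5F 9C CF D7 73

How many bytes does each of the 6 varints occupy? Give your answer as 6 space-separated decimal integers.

  byte[0]=0xD6 cont=1 payload=0x56=86: acc |= 86<<0 -> acc=86 shift=7
  byte[1]=0x8E cont=1 payload=0x0E=14: acc |= 14<<7 -> acc=1878 shift=14
  byte[2]=0xF6 cont=1 payload=0x76=118: acc |= 118<<14 -> acc=1935190 shift=21
  byte[3]=0x34 cont=0 payload=0x34=52: acc |= 52<<21 -> acc=110987094 shift=28 [end]
Varint 1: bytes[0:4] = D6 8E F6 34 -> value 110987094 (4 byte(s))
  byte[4]=0x40 cont=0 payload=0x40=64: acc |= 64<<0 -> acc=64 shift=7 [end]
Varint 2: bytes[4:5] = 40 -> value 64 (1 byte(s))
  byte[5]=0xC2 cont=1 payload=0x42=66: acc |= 66<<0 -> acc=66 shift=7
  byte[6]=0xE7 cont=1 payload=0x67=103: acc |= 103<<7 -> acc=13250 shift=14
  byte[7]=0x60 cont=0 payload=0x60=96: acc |= 96<<14 -> acc=1586114 shift=21 [end]
Varint 3: bytes[5:8] = C2 E7 60 -> value 1586114 (3 byte(s))
  byte[8]=0x97 cont=1 payload=0x17=23: acc |= 23<<0 -> acc=23 shift=7
  byte[9]=0xE9 cont=1 payload=0x69=105: acc |= 105<<7 -> acc=13463 shift=14
  byte[10]=0xD2 cont=1 payload=0x52=82: acc |= 82<<14 -> acc=1356951 shift=21
  byte[11]=0x0D cont=0 payload=0x0D=13: acc |= 13<<21 -> acc=28619927 shift=28 [end]
Varint 4: bytes[8:12] = 97 E9 D2 0D -> value 28619927 (4 byte(s))
  byte[12]=0xDE cont=1 payload=0x5E=94: acc |= 94<<0 -> acc=94 shift=7
  byte[13]=0x5F cont=0 payload=0x5F=95: acc |= 95<<7 -> acc=12254 shift=14 [end]
Varint 5: bytes[12:14] = DE 5F -> value 12254 (2 byte(s))
  byte[14]=0x9C cont=1 payload=0x1C=28: acc |= 28<<0 -> acc=28 shift=7
  byte[15]=0xCF cont=1 payload=0x4F=79: acc |= 79<<7 -> acc=10140 shift=14
  byte[16]=0xD7 cont=1 payload=0x57=87: acc |= 87<<14 -> acc=1435548 shift=21
  byte[17]=0x73 cont=0 payload=0x73=115: acc |= 115<<21 -> acc=242608028 shift=28 [end]
Varint 6: bytes[14:18] = 9C CF D7 73 -> value 242608028 (4 byte(s))

Answer: 4 1 3 4 2 4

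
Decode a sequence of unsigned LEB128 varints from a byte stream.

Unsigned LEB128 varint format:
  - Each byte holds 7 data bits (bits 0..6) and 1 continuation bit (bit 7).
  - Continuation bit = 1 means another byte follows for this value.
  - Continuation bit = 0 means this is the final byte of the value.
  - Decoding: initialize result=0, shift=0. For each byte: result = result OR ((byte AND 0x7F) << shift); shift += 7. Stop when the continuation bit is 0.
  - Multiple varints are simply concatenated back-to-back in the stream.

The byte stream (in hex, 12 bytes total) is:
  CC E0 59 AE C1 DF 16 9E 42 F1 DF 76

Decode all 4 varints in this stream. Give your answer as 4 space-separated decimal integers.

  byte[0]=0xCC cont=1 payload=0x4C=76: acc |= 76<<0 -> acc=76 shift=7
  byte[1]=0xE0 cont=1 payload=0x60=96: acc |= 96<<7 -> acc=12364 shift=14
  byte[2]=0x59 cont=0 payload=0x59=89: acc |= 89<<14 -> acc=1470540 shift=21 [end]
Varint 1: bytes[0:3] = CC E0 59 -> value 1470540 (3 byte(s))
  byte[3]=0xAE cont=1 payload=0x2E=46: acc |= 46<<0 -> acc=46 shift=7
  byte[4]=0xC1 cont=1 payload=0x41=65: acc |= 65<<7 -> acc=8366 shift=14
  byte[5]=0xDF cont=1 payload=0x5F=95: acc |= 95<<14 -> acc=1564846 shift=21
  byte[6]=0x16 cont=0 payload=0x16=22: acc |= 22<<21 -> acc=47702190 shift=28 [end]
Varint 2: bytes[3:7] = AE C1 DF 16 -> value 47702190 (4 byte(s))
  byte[7]=0x9E cont=1 payload=0x1E=30: acc |= 30<<0 -> acc=30 shift=7
  byte[8]=0x42 cont=0 payload=0x42=66: acc |= 66<<7 -> acc=8478 shift=14 [end]
Varint 3: bytes[7:9] = 9E 42 -> value 8478 (2 byte(s))
  byte[9]=0xF1 cont=1 payload=0x71=113: acc |= 113<<0 -> acc=113 shift=7
  byte[10]=0xDF cont=1 payload=0x5F=95: acc |= 95<<7 -> acc=12273 shift=14
  byte[11]=0x76 cont=0 payload=0x76=118: acc |= 118<<14 -> acc=1945585 shift=21 [end]
Varint 4: bytes[9:12] = F1 DF 76 -> value 1945585 (3 byte(s))

Answer: 1470540 47702190 8478 1945585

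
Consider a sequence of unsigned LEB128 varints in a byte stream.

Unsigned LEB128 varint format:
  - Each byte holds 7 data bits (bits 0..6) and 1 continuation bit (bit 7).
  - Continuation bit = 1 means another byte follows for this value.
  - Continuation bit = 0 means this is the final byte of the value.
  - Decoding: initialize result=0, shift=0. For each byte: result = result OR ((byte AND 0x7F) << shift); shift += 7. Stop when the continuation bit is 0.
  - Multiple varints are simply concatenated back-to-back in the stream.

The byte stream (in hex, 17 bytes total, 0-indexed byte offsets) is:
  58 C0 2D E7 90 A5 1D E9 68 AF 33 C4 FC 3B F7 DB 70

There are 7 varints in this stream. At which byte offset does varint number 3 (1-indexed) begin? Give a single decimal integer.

Answer: 3

Derivation:
  byte[0]=0x58 cont=0 payload=0x58=88: acc |= 88<<0 -> acc=88 shift=7 [end]
Varint 1: bytes[0:1] = 58 -> value 88 (1 byte(s))
  byte[1]=0xC0 cont=1 payload=0x40=64: acc |= 64<<0 -> acc=64 shift=7
  byte[2]=0x2D cont=0 payload=0x2D=45: acc |= 45<<7 -> acc=5824 shift=14 [end]
Varint 2: bytes[1:3] = C0 2D -> value 5824 (2 byte(s))
  byte[3]=0xE7 cont=1 payload=0x67=103: acc |= 103<<0 -> acc=103 shift=7
  byte[4]=0x90 cont=1 payload=0x10=16: acc |= 16<<7 -> acc=2151 shift=14
  byte[5]=0xA5 cont=1 payload=0x25=37: acc |= 37<<14 -> acc=608359 shift=21
  byte[6]=0x1D cont=0 payload=0x1D=29: acc |= 29<<21 -> acc=61425767 shift=28 [end]
Varint 3: bytes[3:7] = E7 90 A5 1D -> value 61425767 (4 byte(s))
  byte[7]=0xE9 cont=1 payload=0x69=105: acc |= 105<<0 -> acc=105 shift=7
  byte[8]=0x68 cont=0 payload=0x68=104: acc |= 104<<7 -> acc=13417 shift=14 [end]
Varint 4: bytes[7:9] = E9 68 -> value 13417 (2 byte(s))
  byte[9]=0xAF cont=1 payload=0x2F=47: acc |= 47<<0 -> acc=47 shift=7
  byte[10]=0x33 cont=0 payload=0x33=51: acc |= 51<<7 -> acc=6575 shift=14 [end]
Varint 5: bytes[9:11] = AF 33 -> value 6575 (2 byte(s))
  byte[11]=0xC4 cont=1 payload=0x44=68: acc |= 68<<0 -> acc=68 shift=7
  byte[12]=0xFC cont=1 payload=0x7C=124: acc |= 124<<7 -> acc=15940 shift=14
  byte[13]=0x3B cont=0 payload=0x3B=59: acc |= 59<<14 -> acc=982596 shift=21 [end]
Varint 6: bytes[11:14] = C4 FC 3B -> value 982596 (3 byte(s))
  byte[14]=0xF7 cont=1 payload=0x77=119: acc |= 119<<0 -> acc=119 shift=7
  byte[15]=0xDB cont=1 payload=0x5B=91: acc |= 91<<7 -> acc=11767 shift=14
  byte[16]=0x70 cont=0 payload=0x70=112: acc |= 112<<14 -> acc=1846775 shift=21 [end]
Varint 7: bytes[14:17] = F7 DB 70 -> value 1846775 (3 byte(s))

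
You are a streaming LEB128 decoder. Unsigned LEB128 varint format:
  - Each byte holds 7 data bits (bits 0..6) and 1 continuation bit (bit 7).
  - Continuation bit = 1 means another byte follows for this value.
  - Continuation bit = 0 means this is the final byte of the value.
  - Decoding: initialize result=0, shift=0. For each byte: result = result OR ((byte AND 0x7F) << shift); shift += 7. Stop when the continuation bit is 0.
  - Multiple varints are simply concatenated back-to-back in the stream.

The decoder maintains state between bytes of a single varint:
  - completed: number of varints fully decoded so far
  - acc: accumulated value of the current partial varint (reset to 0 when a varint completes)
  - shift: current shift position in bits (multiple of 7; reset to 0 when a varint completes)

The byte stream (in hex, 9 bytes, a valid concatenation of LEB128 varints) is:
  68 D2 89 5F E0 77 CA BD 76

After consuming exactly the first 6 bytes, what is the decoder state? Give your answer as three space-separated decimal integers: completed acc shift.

byte[0]=0x68 cont=0 payload=0x68: varint #1 complete (value=104); reset -> completed=1 acc=0 shift=0
byte[1]=0xD2 cont=1 payload=0x52: acc |= 82<<0 -> completed=1 acc=82 shift=7
byte[2]=0x89 cont=1 payload=0x09: acc |= 9<<7 -> completed=1 acc=1234 shift=14
byte[3]=0x5F cont=0 payload=0x5F: varint #2 complete (value=1557714); reset -> completed=2 acc=0 shift=0
byte[4]=0xE0 cont=1 payload=0x60: acc |= 96<<0 -> completed=2 acc=96 shift=7
byte[5]=0x77 cont=0 payload=0x77: varint #3 complete (value=15328); reset -> completed=3 acc=0 shift=0

Answer: 3 0 0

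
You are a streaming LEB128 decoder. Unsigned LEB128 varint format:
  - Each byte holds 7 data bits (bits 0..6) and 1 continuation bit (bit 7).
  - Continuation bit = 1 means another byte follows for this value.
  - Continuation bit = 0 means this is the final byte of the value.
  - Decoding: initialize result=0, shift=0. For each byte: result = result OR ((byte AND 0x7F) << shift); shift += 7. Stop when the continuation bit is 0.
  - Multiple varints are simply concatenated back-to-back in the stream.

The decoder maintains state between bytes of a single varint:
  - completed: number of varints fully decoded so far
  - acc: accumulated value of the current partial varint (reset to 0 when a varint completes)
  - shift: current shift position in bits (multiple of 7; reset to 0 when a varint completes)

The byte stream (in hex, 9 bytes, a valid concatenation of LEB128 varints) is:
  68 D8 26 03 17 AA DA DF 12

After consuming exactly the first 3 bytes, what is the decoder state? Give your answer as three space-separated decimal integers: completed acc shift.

Answer: 2 0 0

Derivation:
byte[0]=0x68 cont=0 payload=0x68: varint #1 complete (value=104); reset -> completed=1 acc=0 shift=0
byte[1]=0xD8 cont=1 payload=0x58: acc |= 88<<0 -> completed=1 acc=88 shift=7
byte[2]=0x26 cont=0 payload=0x26: varint #2 complete (value=4952); reset -> completed=2 acc=0 shift=0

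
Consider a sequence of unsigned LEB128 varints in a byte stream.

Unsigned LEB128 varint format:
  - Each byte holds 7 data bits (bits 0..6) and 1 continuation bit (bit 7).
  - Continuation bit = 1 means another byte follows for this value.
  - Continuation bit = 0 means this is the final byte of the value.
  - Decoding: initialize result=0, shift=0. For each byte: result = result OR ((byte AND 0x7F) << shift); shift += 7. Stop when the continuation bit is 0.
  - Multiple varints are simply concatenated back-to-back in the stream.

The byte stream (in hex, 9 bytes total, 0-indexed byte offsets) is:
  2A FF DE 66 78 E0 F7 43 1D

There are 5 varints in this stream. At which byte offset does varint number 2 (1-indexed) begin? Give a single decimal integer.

Answer: 1

Derivation:
  byte[0]=0x2A cont=0 payload=0x2A=42: acc |= 42<<0 -> acc=42 shift=7 [end]
Varint 1: bytes[0:1] = 2A -> value 42 (1 byte(s))
  byte[1]=0xFF cont=1 payload=0x7F=127: acc |= 127<<0 -> acc=127 shift=7
  byte[2]=0xDE cont=1 payload=0x5E=94: acc |= 94<<7 -> acc=12159 shift=14
  byte[3]=0x66 cont=0 payload=0x66=102: acc |= 102<<14 -> acc=1683327 shift=21 [end]
Varint 2: bytes[1:4] = FF DE 66 -> value 1683327 (3 byte(s))
  byte[4]=0x78 cont=0 payload=0x78=120: acc |= 120<<0 -> acc=120 shift=7 [end]
Varint 3: bytes[4:5] = 78 -> value 120 (1 byte(s))
  byte[5]=0xE0 cont=1 payload=0x60=96: acc |= 96<<0 -> acc=96 shift=7
  byte[6]=0xF7 cont=1 payload=0x77=119: acc |= 119<<7 -> acc=15328 shift=14
  byte[7]=0x43 cont=0 payload=0x43=67: acc |= 67<<14 -> acc=1113056 shift=21 [end]
Varint 4: bytes[5:8] = E0 F7 43 -> value 1113056 (3 byte(s))
  byte[8]=0x1D cont=0 payload=0x1D=29: acc |= 29<<0 -> acc=29 shift=7 [end]
Varint 5: bytes[8:9] = 1D -> value 29 (1 byte(s))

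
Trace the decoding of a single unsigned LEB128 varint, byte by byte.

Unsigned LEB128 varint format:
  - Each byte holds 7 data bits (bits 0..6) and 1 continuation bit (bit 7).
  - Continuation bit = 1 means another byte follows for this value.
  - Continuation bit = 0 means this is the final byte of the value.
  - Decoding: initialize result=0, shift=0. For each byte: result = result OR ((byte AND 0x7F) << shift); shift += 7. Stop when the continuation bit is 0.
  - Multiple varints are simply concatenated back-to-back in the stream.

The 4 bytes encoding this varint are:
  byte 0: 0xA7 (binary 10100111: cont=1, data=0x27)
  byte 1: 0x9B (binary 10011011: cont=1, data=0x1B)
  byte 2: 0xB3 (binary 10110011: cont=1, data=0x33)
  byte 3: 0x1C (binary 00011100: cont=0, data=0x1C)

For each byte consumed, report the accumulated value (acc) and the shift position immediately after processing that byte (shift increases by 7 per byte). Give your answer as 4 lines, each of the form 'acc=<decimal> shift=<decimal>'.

byte 0=0xA7: payload=0x27=39, contrib = 39<<0 = 39; acc -> 39, shift -> 7
byte 1=0x9B: payload=0x1B=27, contrib = 27<<7 = 3456; acc -> 3495, shift -> 14
byte 2=0xB3: payload=0x33=51, contrib = 51<<14 = 835584; acc -> 839079, shift -> 21
byte 3=0x1C: payload=0x1C=28, contrib = 28<<21 = 58720256; acc -> 59559335, shift -> 28

Answer: acc=39 shift=7
acc=3495 shift=14
acc=839079 shift=21
acc=59559335 shift=28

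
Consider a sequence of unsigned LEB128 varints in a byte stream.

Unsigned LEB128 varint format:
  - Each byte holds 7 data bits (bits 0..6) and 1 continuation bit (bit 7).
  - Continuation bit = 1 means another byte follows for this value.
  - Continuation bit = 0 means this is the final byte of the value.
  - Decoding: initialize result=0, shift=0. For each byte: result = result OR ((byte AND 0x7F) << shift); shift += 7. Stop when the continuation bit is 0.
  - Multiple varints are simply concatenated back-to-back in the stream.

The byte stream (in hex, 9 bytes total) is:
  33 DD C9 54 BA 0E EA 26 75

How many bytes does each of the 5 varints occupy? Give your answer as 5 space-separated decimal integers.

  byte[0]=0x33 cont=0 payload=0x33=51: acc |= 51<<0 -> acc=51 shift=7 [end]
Varint 1: bytes[0:1] = 33 -> value 51 (1 byte(s))
  byte[1]=0xDD cont=1 payload=0x5D=93: acc |= 93<<0 -> acc=93 shift=7
  byte[2]=0xC9 cont=1 payload=0x49=73: acc |= 73<<7 -> acc=9437 shift=14
  byte[3]=0x54 cont=0 payload=0x54=84: acc |= 84<<14 -> acc=1385693 shift=21 [end]
Varint 2: bytes[1:4] = DD C9 54 -> value 1385693 (3 byte(s))
  byte[4]=0xBA cont=1 payload=0x3A=58: acc |= 58<<0 -> acc=58 shift=7
  byte[5]=0x0E cont=0 payload=0x0E=14: acc |= 14<<7 -> acc=1850 shift=14 [end]
Varint 3: bytes[4:6] = BA 0E -> value 1850 (2 byte(s))
  byte[6]=0xEA cont=1 payload=0x6A=106: acc |= 106<<0 -> acc=106 shift=7
  byte[7]=0x26 cont=0 payload=0x26=38: acc |= 38<<7 -> acc=4970 shift=14 [end]
Varint 4: bytes[6:8] = EA 26 -> value 4970 (2 byte(s))
  byte[8]=0x75 cont=0 payload=0x75=117: acc |= 117<<0 -> acc=117 shift=7 [end]
Varint 5: bytes[8:9] = 75 -> value 117 (1 byte(s))

Answer: 1 3 2 2 1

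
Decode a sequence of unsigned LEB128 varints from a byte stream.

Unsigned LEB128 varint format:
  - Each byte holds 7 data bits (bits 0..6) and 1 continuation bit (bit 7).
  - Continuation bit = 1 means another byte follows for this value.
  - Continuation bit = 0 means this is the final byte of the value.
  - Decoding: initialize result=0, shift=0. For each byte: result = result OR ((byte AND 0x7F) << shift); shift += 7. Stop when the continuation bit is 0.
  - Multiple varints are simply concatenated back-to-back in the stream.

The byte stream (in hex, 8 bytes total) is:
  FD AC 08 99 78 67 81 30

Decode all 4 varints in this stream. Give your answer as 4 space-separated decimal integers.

  byte[0]=0xFD cont=1 payload=0x7D=125: acc |= 125<<0 -> acc=125 shift=7
  byte[1]=0xAC cont=1 payload=0x2C=44: acc |= 44<<7 -> acc=5757 shift=14
  byte[2]=0x08 cont=0 payload=0x08=8: acc |= 8<<14 -> acc=136829 shift=21 [end]
Varint 1: bytes[0:3] = FD AC 08 -> value 136829 (3 byte(s))
  byte[3]=0x99 cont=1 payload=0x19=25: acc |= 25<<0 -> acc=25 shift=7
  byte[4]=0x78 cont=0 payload=0x78=120: acc |= 120<<7 -> acc=15385 shift=14 [end]
Varint 2: bytes[3:5] = 99 78 -> value 15385 (2 byte(s))
  byte[5]=0x67 cont=0 payload=0x67=103: acc |= 103<<0 -> acc=103 shift=7 [end]
Varint 3: bytes[5:6] = 67 -> value 103 (1 byte(s))
  byte[6]=0x81 cont=1 payload=0x01=1: acc |= 1<<0 -> acc=1 shift=7
  byte[7]=0x30 cont=0 payload=0x30=48: acc |= 48<<7 -> acc=6145 shift=14 [end]
Varint 4: bytes[6:8] = 81 30 -> value 6145 (2 byte(s))

Answer: 136829 15385 103 6145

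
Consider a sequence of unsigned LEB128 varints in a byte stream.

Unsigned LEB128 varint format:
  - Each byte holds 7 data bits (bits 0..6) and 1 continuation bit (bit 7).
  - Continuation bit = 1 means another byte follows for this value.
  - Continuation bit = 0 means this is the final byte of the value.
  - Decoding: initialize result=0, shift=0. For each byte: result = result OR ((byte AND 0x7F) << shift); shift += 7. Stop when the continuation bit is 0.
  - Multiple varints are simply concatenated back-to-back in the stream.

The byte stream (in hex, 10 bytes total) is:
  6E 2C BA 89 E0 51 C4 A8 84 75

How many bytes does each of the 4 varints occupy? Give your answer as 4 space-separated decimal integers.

  byte[0]=0x6E cont=0 payload=0x6E=110: acc |= 110<<0 -> acc=110 shift=7 [end]
Varint 1: bytes[0:1] = 6E -> value 110 (1 byte(s))
  byte[1]=0x2C cont=0 payload=0x2C=44: acc |= 44<<0 -> acc=44 shift=7 [end]
Varint 2: bytes[1:2] = 2C -> value 44 (1 byte(s))
  byte[2]=0xBA cont=1 payload=0x3A=58: acc |= 58<<0 -> acc=58 shift=7
  byte[3]=0x89 cont=1 payload=0x09=9: acc |= 9<<7 -> acc=1210 shift=14
  byte[4]=0xE0 cont=1 payload=0x60=96: acc |= 96<<14 -> acc=1574074 shift=21
  byte[5]=0x51 cont=0 payload=0x51=81: acc |= 81<<21 -> acc=171443386 shift=28 [end]
Varint 3: bytes[2:6] = BA 89 E0 51 -> value 171443386 (4 byte(s))
  byte[6]=0xC4 cont=1 payload=0x44=68: acc |= 68<<0 -> acc=68 shift=7
  byte[7]=0xA8 cont=1 payload=0x28=40: acc |= 40<<7 -> acc=5188 shift=14
  byte[8]=0x84 cont=1 payload=0x04=4: acc |= 4<<14 -> acc=70724 shift=21
  byte[9]=0x75 cont=0 payload=0x75=117: acc |= 117<<21 -> acc=245437508 shift=28 [end]
Varint 4: bytes[6:10] = C4 A8 84 75 -> value 245437508 (4 byte(s))

Answer: 1 1 4 4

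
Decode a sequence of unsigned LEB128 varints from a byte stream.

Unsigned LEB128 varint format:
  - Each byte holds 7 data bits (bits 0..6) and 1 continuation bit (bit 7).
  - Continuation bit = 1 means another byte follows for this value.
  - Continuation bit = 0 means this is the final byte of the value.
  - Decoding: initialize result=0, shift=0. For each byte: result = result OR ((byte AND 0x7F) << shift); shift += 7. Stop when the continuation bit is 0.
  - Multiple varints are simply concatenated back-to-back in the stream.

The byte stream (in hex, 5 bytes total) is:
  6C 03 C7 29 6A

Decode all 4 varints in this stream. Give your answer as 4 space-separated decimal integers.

  byte[0]=0x6C cont=0 payload=0x6C=108: acc |= 108<<0 -> acc=108 shift=7 [end]
Varint 1: bytes[0:1] = 6C -> value 108 (1 byte(s))
  byte[1]=0x03 cont=0 payload=0x03=3: acc |= 3<<0 -> acc=3 shift=7 [end]
Varint 2: bytes[1:2] = 03 -> value 3 (1 byte(s))
  byte[2]=0xC7 cont=1 payload=0x47=71: acc |= 71<<0 -> acc=71 shift=7
  byte[3]=0x29 cont=0 payload=0x29=41: acc |= 41<<7 -> acc=5319 shift=14 [end]
Varint 3: bytes[2:4] = C7 29 -> value 5319 (2 byte(s))
  byte[4]=0x6A cont=0 payload=0x6A=106: acc |= 106<<0 -> acc=106 shift=7 [end]
Varint 4: bytes[4:5] = 6A -> value 106 (1 byte(s))

Answer: 108 3 5319 106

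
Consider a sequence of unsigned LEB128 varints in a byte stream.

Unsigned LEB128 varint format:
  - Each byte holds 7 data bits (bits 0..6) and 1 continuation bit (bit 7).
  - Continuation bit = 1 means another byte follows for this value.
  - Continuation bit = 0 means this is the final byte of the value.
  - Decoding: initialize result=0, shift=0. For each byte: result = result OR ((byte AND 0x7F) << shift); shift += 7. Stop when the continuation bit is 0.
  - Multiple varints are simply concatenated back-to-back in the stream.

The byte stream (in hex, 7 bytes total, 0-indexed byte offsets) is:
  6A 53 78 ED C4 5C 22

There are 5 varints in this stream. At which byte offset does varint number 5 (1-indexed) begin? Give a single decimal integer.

  byte[0]=0x6A cont=0 payload=0x6A=106: acc |= 106<<0 -> acc=106 shift=7 [end]
Varint 1: bytes[0:1] = 6A -> value 106 (1 byte(s))
  byte[1]=0x53 cont=0 payload=0x53=83: acc |= 83<<0 -> acc=83 shift=7 [end]
Varint 2: bytes[1:2] = 53 -> value 83 (1 byte(s))
  byte[2]=0x78 cont=0 payload=0x78=120: acc |= 120<<0 -> acc=120 shift=7 [end]
Varint 3: bytes[2:3] = 78 -> value 120 (1 byte(s))
  byte[3]=0xED cont=1 payload=0x6D=109: acc |= 109<<0 -> acc=109 shift=7
  byte[4]=0xC4 cont=1 payload=0x44=68: acc |= 68<<7 -> acc=8813 shift=14
  byte[5]=0x5C cont=0 payload=0x5C=92: acc |= 92<<14 -> acc=1516141 shift=21 [end]
Varint 4: bytes[3:6] = ED C4 5C -> value 1516141 (3 byte(s))
  byte[6]=0x22 cont=0 payload=0x22=34: acc |= 34<<0 -> acc=34 shift=7 [end]
Varint 5: bytes[6:7] = 22 -> value 34 (1 byte(s))

Answer: 6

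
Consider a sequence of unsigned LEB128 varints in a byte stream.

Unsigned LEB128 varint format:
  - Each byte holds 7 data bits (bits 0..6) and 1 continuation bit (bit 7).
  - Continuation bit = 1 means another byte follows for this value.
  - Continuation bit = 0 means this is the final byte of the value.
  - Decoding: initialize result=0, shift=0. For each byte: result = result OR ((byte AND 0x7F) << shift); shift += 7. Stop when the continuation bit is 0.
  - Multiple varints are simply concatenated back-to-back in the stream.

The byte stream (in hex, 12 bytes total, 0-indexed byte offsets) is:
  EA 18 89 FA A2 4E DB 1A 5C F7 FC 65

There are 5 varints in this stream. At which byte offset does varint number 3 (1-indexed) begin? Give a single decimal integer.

Answer: 6

Derivation:
  byte[0]=0xEA cont=1 payload=0x6A=106: acc |= 106<<0 -> acc=106 shift=7
  byte[1]=0x18 cont=0 payload=0x18=24: acc |= 24<<7 -> acc=3178 shift=14 [end]
Varint 1: bytes[0:2] = EA 18 -> value 3178 (2 byte(s))
  byte[2]=0x89 cont=1 payload=0x09=9: acc |= 9<<0 -> acc=9 shift=7
  byte[3]=0xFA cont=1 payload=0x7A=122: acc |= 122<<7 -> acc=15625 shift=14
  byte[4]=0xA2 cont=1 payload=0x22=34: acc |= 34<<14 -> acc=572681 shift=21
  byte[5]=0x4E cont=0 payload=0x4E=78: acc |= 78<<21 -> acc=164150537 shift=28 [end]
Varint 2: bytes[2:6] = 89 FA A2 4E -> value 164150537 (4 byte(s))
  byte[6]=0xDB cont=1 payload=0x5B=91: acc |= 91<<0 -> acc=91 shift=7
  byte[7]=0x1A cont=0 payload=0x1A=26: acc |= 26<<7 -> acc=3419 shift=14 [end]
Varint 3: bytes[6:8] = DB 1A -> value 3419 (2 byte(s))
  byte[8]=0x5C cont=0 payload=0x5C=92: acc |= 92<<0 -> acc=92 shift=7 [end]
Varint 4: bytes[8:9] = 5C -> value 92 (1 byte(s))
  byte[9]=0xF7 cont=1 payload=0x77=119: acc |= 119<<0 -> acc=119 shift=7
  byte[10]=0xFC cont=1 payload=0x7C=124: acc |= 124<<7 -> acc=15991 shift=14
  byte[11]=0x65 cont=0 payload=0x65=101: acc |= 101<<14 -> acc=1670775 shift=21 [end]
Varint 5: bytes[9:12] = F7 FC 65 -> value 1670775 (3 byte(s))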